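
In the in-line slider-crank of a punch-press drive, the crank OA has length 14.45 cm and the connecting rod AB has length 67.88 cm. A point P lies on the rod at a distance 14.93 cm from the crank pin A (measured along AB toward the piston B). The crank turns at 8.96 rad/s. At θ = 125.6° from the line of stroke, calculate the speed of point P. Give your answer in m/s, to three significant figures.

1.18

ω = 8.96 rad/s.  Crank-pin speed |V_A| = rω = 1.2947 m/s, perpendicular to OA.
Rod angle: sinφ = −(r/L) sinθ ⇒ φ = -9.967°; ω_rod = −rω cosθ/√(L²−r²sin²θ) = +1.1273 rad/s.
V_P = V_A + ω_rod × AP, with AP = 0.1493 m along the rod.
Components: V_Px = −rω sinθ − a·ω_rod·sinφ = -1.0236 m/s;  V_Py = rω cosθ + a·ω_rod·cosφ = -0.58792 m/s.
|V_P| = √(V_Px² + V_Py²) = 1.1804 m/s.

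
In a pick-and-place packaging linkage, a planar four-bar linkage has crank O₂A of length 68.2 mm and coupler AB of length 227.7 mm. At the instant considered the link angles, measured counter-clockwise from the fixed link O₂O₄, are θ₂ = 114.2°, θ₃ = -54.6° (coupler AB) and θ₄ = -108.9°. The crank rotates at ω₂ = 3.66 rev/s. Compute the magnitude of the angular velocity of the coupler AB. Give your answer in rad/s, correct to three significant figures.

ω₂ = 23 rad/s (from 3.66 rev/s).
Differentiating the loop-closure r₂e^{iθ₂}+r₃e^{iθ₃}=r₁+r₄e^{iθ₄} gives r₂ω₂e^{iθ₂}+r₃ω₃e^{iθ₃}=r₄ω₄e^{iθ₄}.
Eliminating the other unknown: ω₃ = r₂ω₂ sin(θ₄−θ₂) / [r₃ sin(θ₃−θ₄)].
Numerator sine = +0.68327; denominator sine = +0.81208.
Result = 0.0682·23·(+0.68327) / (0.2277·(+0.81208)) = +5.7953 rad/s; magnitude 5.7953 rad/s.

5.80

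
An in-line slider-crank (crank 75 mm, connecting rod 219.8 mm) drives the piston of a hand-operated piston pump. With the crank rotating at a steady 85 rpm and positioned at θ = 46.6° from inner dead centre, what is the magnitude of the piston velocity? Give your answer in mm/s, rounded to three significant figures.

ω = 2π·85/60 = 8.901 rad/s
For an in-line slider-crank, x = r cosθ + √(L² − r² sin²θ), so v = −rω sinθ·[1 + r cosθ/√(L² − r² sin²θ)].
With r = 0.075 m, L = 0.2198 m, θ = 46.6°: √(L² − r² sin²θ) = 0.21294 m.
v = −0.075·8.901·0.72657·[1 + 0.075·0.68709/0.21294] = -0.60244 m/s.
|v| = 0.60244 m/s = 602.44 mm/s.

602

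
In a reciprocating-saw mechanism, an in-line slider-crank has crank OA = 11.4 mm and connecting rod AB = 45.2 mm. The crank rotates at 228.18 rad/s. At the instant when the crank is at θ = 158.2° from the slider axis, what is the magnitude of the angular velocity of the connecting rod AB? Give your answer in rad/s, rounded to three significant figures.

53.7

ω = 228.2 rad/s
The rod makes angle φ with the slider axis where L sinφ = r sinθ; differentiating, L cosφ·φ̇ = r ω cosθ.
L cosφ = √(L² − r² sin²θ) = 0.045001 m.
|ω_rod| = r ω |cosθ| / √(L² − r² sin²θ) = 0.0114·228.2·0.92849/0.045001 = 53.67 rad/s.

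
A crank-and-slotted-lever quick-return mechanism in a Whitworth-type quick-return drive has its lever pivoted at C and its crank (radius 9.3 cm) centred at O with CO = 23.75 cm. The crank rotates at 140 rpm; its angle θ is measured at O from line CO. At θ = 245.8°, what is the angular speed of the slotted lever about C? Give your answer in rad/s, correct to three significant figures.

ω = 14.66 rad/s (from 140 rpm).
Crank pin A relative to C: A = (d + r cosθ, r sinθ); lever angle φ = atan2(r sinθ, d + r cosθ).
Differentiating tanφ: φ̇ = rω(d cosθ + r)/(d² + r² + 2dr cosθ).
d² + r² + 2dr cosθ = |CA|² = 0.0469469 m²;  d cosθ + r = -0.0043567 m.
|ω_lever| = |0.093·14.66·-0.0043567| / 0.0469469 = 0.12653 rad/s.

0.127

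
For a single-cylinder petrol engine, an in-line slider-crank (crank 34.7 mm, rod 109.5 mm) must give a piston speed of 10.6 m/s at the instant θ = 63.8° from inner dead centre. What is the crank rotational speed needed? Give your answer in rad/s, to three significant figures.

For an in-line slider-crank, |v_piston| = rω|sinθ|·[1 + r cosθ/√(L² − r² sin²θ)].
With r = 0.0347 m, L = 0.1095 m, θ = 63.8°: the bracketed kinematic factor |dx/dθ| = 0.035679 m.
ω = v/|dx/dθ| = 10.6/0.035679 = 297.1 rad/s.

297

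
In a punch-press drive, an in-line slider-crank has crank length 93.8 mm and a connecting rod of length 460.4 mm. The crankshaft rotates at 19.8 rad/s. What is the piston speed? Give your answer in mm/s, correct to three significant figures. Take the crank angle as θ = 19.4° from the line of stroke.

736

ω = 19.8 rad/s
For an in-line slider-crank, x = r cosθ + √(L² − r² sin²θ), so v = −rω sinθ·[1 + r cosθ/√(L² − r² sin²θ)].
With r = 0.0938 m, L = 0.4604 m, θ = 19.4°: √(L² − r² sin²θ) = 0.45934 m.
v = −0.0938·19.8·0.33216·[1 + 0.0938·0.94322/0.45934] = -0.73572 m/s.
|v| = 0.73572 m/s = 735.72 mm/s.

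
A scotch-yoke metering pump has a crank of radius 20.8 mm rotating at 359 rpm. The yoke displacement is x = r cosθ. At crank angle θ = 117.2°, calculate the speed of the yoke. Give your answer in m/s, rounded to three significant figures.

ω = 37.59 rad/s (from 359 rpm).
x = r cosθ ⇒ ẋ = −rω sinθ.
|v| = rω|sinθ| = 0.0208·37.59·|sin 117.2°| = 0.69549 m/s.

0.695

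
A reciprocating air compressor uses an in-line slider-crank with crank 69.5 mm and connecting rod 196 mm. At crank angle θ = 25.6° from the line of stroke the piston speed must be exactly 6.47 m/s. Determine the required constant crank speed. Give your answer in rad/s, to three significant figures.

163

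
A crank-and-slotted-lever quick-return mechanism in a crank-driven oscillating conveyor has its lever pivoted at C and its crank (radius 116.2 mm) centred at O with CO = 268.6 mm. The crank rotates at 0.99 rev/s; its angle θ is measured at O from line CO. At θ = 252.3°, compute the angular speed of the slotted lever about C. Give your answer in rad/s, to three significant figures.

ω = 6.22 rad/s (from 0.99 rev/s).
Crank pin A relative to C: A = (d + r cosθ, r sinθ); lever angle φ = atan2(r sinθ, d + r cosθ).
Differentiating tanφ: φ̇ = rω(d cosθ + r)/(d² + r² + 2dr cosθ).
d² + r² + 2dr cosθ = |CA|² = 0.0666699 m²;  d cosθ + r = +0.034537 m.
|ω_lever| = |0.1162·6.22·+0.034537| / 0.0666699 = 0.37443 rad/s.

0.374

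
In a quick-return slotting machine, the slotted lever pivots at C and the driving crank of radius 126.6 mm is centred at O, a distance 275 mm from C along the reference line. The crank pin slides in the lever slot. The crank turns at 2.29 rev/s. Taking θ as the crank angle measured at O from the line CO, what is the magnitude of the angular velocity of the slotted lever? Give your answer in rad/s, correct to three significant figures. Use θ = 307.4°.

ω = 14.39 rad/s (from 2.29 rev/s).
Crank pin A relative to C: A = (d + r cosθ, r sinθ); lever angle φ = atan2(r sinθ, d + r cosθ).
Differentiating tanφ: φ̇ = rω(d cosθ + r)/(d² + r² + 2dr cosθ).
d² + r² + 2dr cosθ = |CA|² = 0.133944 m²;  d cosθ + r = +0.29363 m.
|ω_lever| = |0.1266·14.39·+0.29363| / 0.133944 = 3.9932 rad/s.

3.99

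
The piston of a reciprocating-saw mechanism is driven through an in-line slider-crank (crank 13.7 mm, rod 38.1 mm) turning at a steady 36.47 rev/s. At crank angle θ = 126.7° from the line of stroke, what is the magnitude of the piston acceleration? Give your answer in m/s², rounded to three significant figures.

ω = 2π·36.5 = 229.1 rad/s
x(θ) = r cosθ + √(L² − r² sin²θ); with ω constant, a = ω²·d²x/dθ².
d²x/dθ² = −r cosθ − r²(cos2θ)/√u − r⁴ sin²2θ/(4u^{3/2}),  u = L² − r² sin²θ = 0.00133095 m².
Substituting r = 0.0137 m, L = 0.0381 m, θ = 126.7°: d²x/dθ² = +0.0094907 m.
a = ω²·d²x/dθ² = (229.1)²·(+0.0094907) = +498.34 m/s²;  |a| = 498.34 m/s².

498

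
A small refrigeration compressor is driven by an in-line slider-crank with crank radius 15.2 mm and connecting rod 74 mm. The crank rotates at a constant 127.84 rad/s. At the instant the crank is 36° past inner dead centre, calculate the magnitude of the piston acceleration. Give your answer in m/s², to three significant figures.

217

ω = 127.8 rad/s
x(θ) = r cosθ + √(L² − r² sin²θ); with ω constant, a = ω²·d²x/dθ².
d²x/dθ² = −r cosθ − r²(cos2θ)/√u − r⁴ sin²2θ/(4u^{3/2}),  u = L² − r² sin²θ = 0.00539618 m².
Substituting r = 0.0152 m, L = 0.074 m, θ = 36°: d²x/dθ² = -0.013299 m.
a = ω²·d²x/dθ² = (127.8)²·(-0.013299) = -217.35 m/s²;  |a| = 217.35 m/s².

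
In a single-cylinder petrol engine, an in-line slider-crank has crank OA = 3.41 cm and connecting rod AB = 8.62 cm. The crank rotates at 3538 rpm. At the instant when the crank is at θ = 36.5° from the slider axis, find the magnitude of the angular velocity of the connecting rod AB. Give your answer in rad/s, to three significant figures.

ω = 370.5 rad/s (converted from 3538 rpm).
The rod makes angle φ with the slider axis where L sinφ = r sinθ; differentiating, L cosφ·φ̇ = r ω cosθ.
L cosφ = √(L² − r² sin²θ) = 0.08378 m.
|ω_rod| = r ω |cosθ| / √(L² − r² sin²θ) = 0.0341·370.5·0.80386/0.08378 = 121.22 rad/s.

121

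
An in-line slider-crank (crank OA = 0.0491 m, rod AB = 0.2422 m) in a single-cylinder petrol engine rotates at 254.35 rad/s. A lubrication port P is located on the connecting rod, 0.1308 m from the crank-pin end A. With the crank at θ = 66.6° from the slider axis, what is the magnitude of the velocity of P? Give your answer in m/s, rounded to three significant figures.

ω = 254.3 rad/s.  Crank-pin speed |V_A| = rω = 12.489 m/s, perpendicular to OA.
Rod angle: sinφ = −(r/L) sinθ ⇒ φ = -10.722°; ω_rod = −rω cosθ/√(L²−r²sin²θ) = -20.842 rad/s.
V_P = V_A + ω_rod × AP, with AP = 0.1308 m along the rod.
Components: V_Px = −rω sinθ − a·ω_rod·sinφ = -11.969 m/s;  V_Py = rω cosθ + a·ω_rod·cosφ = +2.2813 m/s.
|V_P| = √(V_Px² + V_Py²) = 12.184 m/s.

12.2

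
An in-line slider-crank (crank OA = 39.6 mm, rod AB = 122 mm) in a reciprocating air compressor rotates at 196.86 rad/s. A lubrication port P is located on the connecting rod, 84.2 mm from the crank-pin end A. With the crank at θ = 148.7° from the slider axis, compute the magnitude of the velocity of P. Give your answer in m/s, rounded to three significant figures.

ω = 196.9 rad/s.  Crank-pin speed |V_A| = rω = 7.7957 m/s, perpendicular to OA.
Rod angle: sinφ = −(r/L) sinθ ⇒ φ = -9.708°; ω_rod = −rω cosθ/√(L²−r²sin²θ) = +55.392 rad/s.
V_P = V_A + ω_rod × AP, with AP = 0.0842 m along the rod.
Components: V_Px = −rω sinθ − a·ω_rod·sinφ = -3.2635 m/s;  V_Py = rω cosθ + a·ω_rod·cosφ = -2.0638 m/s.
|V_P| = √(V_Px² + V_Py²) = 3.8613 m/s.

3.86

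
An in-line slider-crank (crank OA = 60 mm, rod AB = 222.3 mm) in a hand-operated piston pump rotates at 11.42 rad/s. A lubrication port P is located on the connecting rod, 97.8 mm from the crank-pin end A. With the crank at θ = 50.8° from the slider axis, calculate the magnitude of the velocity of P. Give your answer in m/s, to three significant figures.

0.621

ω = 11.42 rad/s.  Crank-pin speed |V_A| = rω = 0.6852 m/s, perpendicular to OA.
Rod angle: sinφ = −(r/L) sinθ ⇒ φ = -12.073°; ω_rod = −rω cosθ/√(L²−r²sin²θ) = -1.9922 rad/s.
V_P = V_A + ω_rod × AP, with AP = 0.0978 m along the rod.
Components: V_Px = −rω sinθ − a·ω_rod·sinφ = -0.57174 m/s;  V_Py = rω cosθ + a·ω_rod·cosφ = +0.24254 m/s.
|V_P| = √(V_Px² + V_Py²) = 0.62106 m/s.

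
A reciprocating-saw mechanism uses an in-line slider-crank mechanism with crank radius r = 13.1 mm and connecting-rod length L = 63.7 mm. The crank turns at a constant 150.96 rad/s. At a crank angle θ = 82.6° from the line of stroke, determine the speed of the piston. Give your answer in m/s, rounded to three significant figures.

ω = 151 rad/s
For an in-line slider-crank, x = r cosθ + √(L² − r² sin²θ), so v = −rω sinθ·[1 + r cosθ/√(L² − r² sin²θ)].
With r = 0.0131 m, L = 0.0637 m, θ = 82.6°: √(L² − r² sin²θ) = 0.062361 m.
v = −0.0131·151·0.99167·[1 + 0.0131·0.12880/0.062361] = -2.0142 m/s.
|v| = 2.0142 m/s.

2.01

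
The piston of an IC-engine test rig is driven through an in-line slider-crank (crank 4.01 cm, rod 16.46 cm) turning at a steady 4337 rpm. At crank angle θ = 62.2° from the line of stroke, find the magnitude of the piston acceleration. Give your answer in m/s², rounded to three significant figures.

2710

ω = 2π·4337/60 = 454.2 rad/s
x(θ) = r cosθ + √(L² − r² sin²θ); with ω constant, a = ω²·d²x/dθ².
d²x/dθ² = −r cosθ − r²(cos2θ)/√u − r⁴ sin²2θ/(4u^{3/2}),  u = L² − r² sin²θ = 0.0258349 m².
Substituting r = 0.0401 m, L = 0.1646 m, θ = 62.2°: d²x/dθ² = -0.013156 m.
a = ω²·d²x/dθ² = (454.2)²·(-0.013156) = -2713.7 m/s²;  |a| = 2713.7 m/s².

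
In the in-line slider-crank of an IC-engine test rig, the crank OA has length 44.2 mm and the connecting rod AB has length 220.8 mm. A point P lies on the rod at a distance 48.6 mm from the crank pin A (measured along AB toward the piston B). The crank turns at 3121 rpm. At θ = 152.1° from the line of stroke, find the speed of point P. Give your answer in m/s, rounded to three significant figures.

ω = 326.8 rad/s.  Crank-pin speed |V_A| = rω = 14.446 m/s, perpendicular to OA.
Rod angle: sinφ = −(r/L) sinθ ⇒ φ = -5.375°; ω_rod = −rω cosθ/√(L²−r²sin²θ) = +58.076 rad/s.
V_P = V_A + ω_rod × AP, with AP = 0.0486 m along the rod.
Components: V_Px = −rω sinθ − a·ω_rod·sinφ = -6.4953 m/s;  V_Py = rω cosθ + a·ω_rod·cosφ = -9.9567 m/s.
|V_P| = √(V_Px² + V_Py²) = 11.888 m/s.

11.9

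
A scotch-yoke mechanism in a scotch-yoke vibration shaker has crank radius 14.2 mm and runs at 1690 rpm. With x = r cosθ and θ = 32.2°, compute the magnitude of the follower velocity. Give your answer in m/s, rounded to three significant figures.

1.34

ω = 177 rad/s (from 1690 rpm).
x = r cosθ ⇒ ẋ = −rω sinθ.
|v| = rω|sinθ| = 0.0142·177·|sin 32.2°| = 1.3392 m/s.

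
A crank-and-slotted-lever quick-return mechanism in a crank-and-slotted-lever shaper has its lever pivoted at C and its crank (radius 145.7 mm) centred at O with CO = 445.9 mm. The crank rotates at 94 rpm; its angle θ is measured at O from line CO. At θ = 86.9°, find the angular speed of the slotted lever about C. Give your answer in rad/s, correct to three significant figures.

1.07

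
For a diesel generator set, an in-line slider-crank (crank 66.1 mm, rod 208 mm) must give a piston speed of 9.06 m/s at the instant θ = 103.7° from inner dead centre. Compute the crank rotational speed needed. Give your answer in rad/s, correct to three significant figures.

153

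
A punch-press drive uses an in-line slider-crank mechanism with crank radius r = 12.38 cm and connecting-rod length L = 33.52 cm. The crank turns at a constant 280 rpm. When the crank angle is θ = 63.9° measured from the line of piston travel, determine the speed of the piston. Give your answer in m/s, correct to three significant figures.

ω = 2π·280/60 = 29.32 rad/s
For an in-line slider-crank, x = r cosθ + √(L² − r² sin²θ), so v = −rω sinθ·[1 + r cosθ/√(L² − r² sin²θ)].
With r = 0.1238 m, L = 0.3352 m, θ = 63.9°: √(L² − r² sin²θ) = 0.31623 m.
v = −0.1238·29.32·0.89803·[1 + 0.1238·0.43994/0.31623] = -3.8213 m/s.
|v| = 3.8213 m/s.

3.82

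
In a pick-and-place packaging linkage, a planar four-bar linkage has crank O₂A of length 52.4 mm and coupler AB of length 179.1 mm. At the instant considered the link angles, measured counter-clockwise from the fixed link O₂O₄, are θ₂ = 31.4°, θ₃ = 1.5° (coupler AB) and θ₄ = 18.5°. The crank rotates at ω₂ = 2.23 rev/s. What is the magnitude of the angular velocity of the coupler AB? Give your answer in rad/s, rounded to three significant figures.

ω₂ = 14.01 rad/s (from 2.23 rev/s).
Differentiating the loop-closure r₂e^{iθ₂}+r₃e^{iθ₃}=r₁+r₄e^{iθ₄} gives r₂ω₂e^{iθ₂}+r₃ω₃e^{iθ₃}=r₄ω₄e^{iθ₄}.
Eliminating the other unknown: ω₃ = r₂ω₂ sin(θ₄−θ₂) / [r₃ sin(θ₃−θ₄)].
Numerator sine = -0.22325; denominator sine = -0.29237.
Result = 0.0524·14.01·(-0.22325) / (0.1791·(-0.29237)) = +3.1302 rad/s; magnitude 3.1302 rad/s.

3.13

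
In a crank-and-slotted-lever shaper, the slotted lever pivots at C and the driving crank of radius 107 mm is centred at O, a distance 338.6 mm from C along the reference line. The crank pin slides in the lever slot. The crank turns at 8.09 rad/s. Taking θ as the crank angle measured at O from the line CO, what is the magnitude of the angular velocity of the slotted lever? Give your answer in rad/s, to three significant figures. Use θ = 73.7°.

1.19

ω = 8.09 rad/s
Crank pin A relative to C: A = (d + r cosθ, r sinθ); lever angle φ = atan2(r sinθ, d + r cosθ).
Differentiating tanφ: φ̇ = rω(d cosθ + r)/(d² + r² + 2dr cosθ).
d² + r² + 2dr cosθ = |CA|² = 0.146436 m²;  d cosθ + r = +0.20203 m.
|ω_lever| = |0.107·8.09·+0.20203| / 0.146436 = 1.1943 rad/s.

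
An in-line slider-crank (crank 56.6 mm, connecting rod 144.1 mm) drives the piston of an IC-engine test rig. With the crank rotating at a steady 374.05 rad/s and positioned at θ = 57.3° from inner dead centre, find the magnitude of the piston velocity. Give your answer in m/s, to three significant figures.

ω = 374.1 rad/s
For an in-line slider-crank, x = r cosθ + √(L² − r² sin²θ), so v = −rω sinθ·[1 + r cosθ/√(L² − r² sin²θ)].
With r = 0.0566 m, L = 0.1441 m, θ = 57.3°: √(L² − r² sin²θ) = 0.136 m.
v = −0.0566·374.1·0.84151·[1 + 0.0566·0.54024/0.136] = -21.821 m/s.
|v| = 21.821 m/s.

21.8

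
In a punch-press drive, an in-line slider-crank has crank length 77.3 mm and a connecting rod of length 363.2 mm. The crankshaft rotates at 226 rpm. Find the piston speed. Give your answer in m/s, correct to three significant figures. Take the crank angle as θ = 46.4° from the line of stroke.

1.52

ω = 2π·226/60 = 23.67 rad/s
For an in-line slider-crank, x = r cosθ + √(L² − r² sin²θ), so v = −rω sinθ·[1 + r cosθ/√(L² − r² sin²θ)].
With r = 0.0773 m, L = 0.3632 m, θ = 46.4°: √(L² − r² sin²θ) = 0.35886 m.
v = −0.0773·23.67·0.72417·[1 + 0.0773·0.68962/0.35886] = -1.5216 m/s.
|v| = 1.5216 m/s.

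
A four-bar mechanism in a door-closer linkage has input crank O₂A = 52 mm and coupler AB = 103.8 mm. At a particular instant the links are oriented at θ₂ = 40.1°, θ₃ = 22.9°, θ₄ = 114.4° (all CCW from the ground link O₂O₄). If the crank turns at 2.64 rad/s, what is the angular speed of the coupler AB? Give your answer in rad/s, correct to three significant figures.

ω₂ = 2.64 rad/s
Differentiating the loop-closure r₂e^{iθ₂}+r₃e^{iθ₃}=r₁+r₄e^{iθ₄} gives r₂ω₂e^{iθ₂}+r₃ω₃e^{iθ₃}=r₄ω₄e^{iθ₄}.
Eliminating the other unknown: ω₃ = r₂ω₂ sin(θ₄−θ₂) / [r₃ sin(θ₃−θ₄)].
Numerator sine = +0.96269; denominator sine = -0.99966.
Result = 0.052·2.64·(+0.96269) / (0.1038·(-0.99966)) = -1.2736 rad/s; magnitude 1.2736 rad/s.

1.27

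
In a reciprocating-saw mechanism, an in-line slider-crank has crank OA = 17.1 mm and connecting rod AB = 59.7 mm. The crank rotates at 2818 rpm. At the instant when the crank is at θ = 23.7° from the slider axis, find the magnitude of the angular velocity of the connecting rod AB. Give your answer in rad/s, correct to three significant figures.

ω = 295.1 rad/s (converted from 2818 rpm).
The rod makes angle φ with the slider axis where L sinφ = r sinθ; differentiating, L cosφ·φ̇ = r ω cosθ.
L cosφ = √(L² − r² sin²θ) = 0.059303 m.
|ω_rod| = r ω |cosθ| / √(L² − r² sin²θ) = 0.0171·295.1·0.91566/0.059303 = 77.916 rad/s.

77.9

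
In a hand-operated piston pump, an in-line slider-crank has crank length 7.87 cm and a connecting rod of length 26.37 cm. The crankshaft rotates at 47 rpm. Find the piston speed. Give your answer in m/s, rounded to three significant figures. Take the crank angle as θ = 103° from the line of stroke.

0.351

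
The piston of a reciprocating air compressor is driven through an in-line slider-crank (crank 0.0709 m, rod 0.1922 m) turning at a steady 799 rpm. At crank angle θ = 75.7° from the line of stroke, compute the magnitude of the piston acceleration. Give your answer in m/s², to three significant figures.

ω = 2π·799/60 = 83.67 rad/s
x(θ) = r cosθ + √(L² − r² sin²θ); with ω constant, a = ω²·d²x/dθ².
d²x/dθ² = −r cosθ − r²(cos2θ)/√u − r⁴ sin²2θ/(4u^{3/2}),  u = L² − r² sin²θ = 0.0322207 m².
Substituting r = 0.0709 m, L = 0.1922 m, θ = 75.7°: d²x/dθ² = +0.0068248 m.
a = ω²·d²x/dθ² = (83.67)²·(+0.0068248) = +47.779 m/s²;  |a| = 47.779 m/s².

47.8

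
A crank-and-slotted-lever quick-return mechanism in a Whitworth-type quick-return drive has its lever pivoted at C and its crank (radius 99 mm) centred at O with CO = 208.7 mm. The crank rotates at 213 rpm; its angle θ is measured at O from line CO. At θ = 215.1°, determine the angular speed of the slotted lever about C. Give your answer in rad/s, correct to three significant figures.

8.10

ω = 22.31 rad/s (from 213 rpm).
Crank pin A relative to C: A = (d + r cosθ, r sinθ); lever angle φ = atan2(r sinθ, d + r cosθ).
Differentiating tanφ: φ̇ = rω(d cosθ + r)/(d² + r² + 2dr cosθ).
d² + r² + 2dr cosθ = |CA|² = 0.0195486 m²;  d cosθ + r = -0.071748 m.
|ω_lever| = |0.099·22.31·-0.071748| / 0.0195486 = 8.1047 rad/s.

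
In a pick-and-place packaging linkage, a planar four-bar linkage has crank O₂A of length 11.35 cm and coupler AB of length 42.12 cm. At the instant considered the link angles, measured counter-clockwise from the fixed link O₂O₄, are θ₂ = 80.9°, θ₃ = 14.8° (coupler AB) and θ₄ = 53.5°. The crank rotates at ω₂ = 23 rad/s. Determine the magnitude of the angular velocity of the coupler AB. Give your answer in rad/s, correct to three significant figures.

ω₂ = 23 rad/s
Differentiating the loop-closure r₂e^{iθ₂}+r₃e^{iθ₃}=r₁+r₄e^{iθ₄} gives r₂ω₂e^{iθ₂}+r₃ω₃e^{iθ₃}=r₄ω₄e^{iθ₄}.
Eliminating the other unknown: ω₃ = r₂ω₂ sin(θ₄−θ₂) / [r₃ sin(θ₃−θ₄)].
Numerator sine = -0.46020; denominator sine = -0.62524.
Result = 0.1135·23·(-0.46020) / (0.4212·(-0.62524)) = +4.5618 rad/s; magnitude 4.5618 rad/s.

4.56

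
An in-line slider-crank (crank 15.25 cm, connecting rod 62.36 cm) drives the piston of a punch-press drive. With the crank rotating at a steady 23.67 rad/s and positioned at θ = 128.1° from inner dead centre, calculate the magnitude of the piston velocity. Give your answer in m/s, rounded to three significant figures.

2.40

ω = 23.67 rad/s
For an in-line slider-crank, x = r cosθ + √(L² − r² sin²θ), so v = −rω sinθ·[1 + r cosθ/√(L² − r² sin²θ)].
With r = 0.1525 m, L = 0.6236 m, θ = 128.1°: √(L² − r² sin²θ) = 0.61194 m.
v = −0.1525·23.67·0.78694·[1 + 0.1525·-0.61704/0.61194] = -2.4038 m/s.
|v| = 2.4038 m/s.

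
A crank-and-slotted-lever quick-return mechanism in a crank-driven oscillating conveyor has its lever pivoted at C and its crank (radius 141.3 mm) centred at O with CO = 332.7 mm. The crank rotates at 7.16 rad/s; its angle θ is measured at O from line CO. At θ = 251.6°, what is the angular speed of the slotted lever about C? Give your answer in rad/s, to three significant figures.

0.364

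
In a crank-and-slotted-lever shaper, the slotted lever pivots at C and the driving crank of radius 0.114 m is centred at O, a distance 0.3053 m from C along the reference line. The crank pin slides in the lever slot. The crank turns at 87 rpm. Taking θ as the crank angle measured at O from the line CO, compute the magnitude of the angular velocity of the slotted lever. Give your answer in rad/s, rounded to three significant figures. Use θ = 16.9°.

2.44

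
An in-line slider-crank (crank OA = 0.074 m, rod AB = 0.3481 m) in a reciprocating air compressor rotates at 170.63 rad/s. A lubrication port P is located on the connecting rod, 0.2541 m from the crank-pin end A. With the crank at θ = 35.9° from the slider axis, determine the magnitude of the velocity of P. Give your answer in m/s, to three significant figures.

8.79

ω = 170.6 rad/s.  Crank-pin speed |V_A| = rω = 12.627 m/s, perpendicular to OA.
Rod angle: sinφ = −(r/L) sinθ ⇒ φ = -7.161°; ω_rod = −rω cosθ/√(L²−r²sin²θ) = -29.614 rad/s.
V_P = V_A + ω_rod × AP, with AP = 0.2541 m along the rod.
Components: V_Px = −rω sinθ − a·ω_rod·sinφ = -8.3419 m/s;  V_Py = rω cosθ + a·ω_rod·cosφ = +2.762 m/s.
|V_P| = √(V_Px² + V_Py²) = 8.7872 m/s.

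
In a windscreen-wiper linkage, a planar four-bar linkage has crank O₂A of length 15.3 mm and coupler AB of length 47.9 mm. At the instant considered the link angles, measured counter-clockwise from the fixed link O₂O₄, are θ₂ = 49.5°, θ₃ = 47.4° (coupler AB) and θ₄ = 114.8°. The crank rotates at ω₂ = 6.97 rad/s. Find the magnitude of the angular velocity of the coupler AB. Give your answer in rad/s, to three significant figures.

2.19

ω₂ = 6.97 rad/s
Differentiating the loop-closure r₂e^{iθ₂}+r₃e^{iθ₃}=r₁+r₄e^{iθ₄} gives r₂ω₂e^{iθ₂}+r₃ω₃e^{iθ₃}=r₄ω₄e^{iθ₄}.
Eliminating the other unknown: ω₃ = r₂ω₂ sin(θ₄−θ₂) / [r₃ sin(θ₃−θ₄)].
Numerator sine = +0.90851; denominator sine = -0.92321.
Result = 0.0153·6.97·(+0.90851) / (0.0479·(-0.92321)) = -2.1909 rad/s; magnitude 2.1909 rad/s.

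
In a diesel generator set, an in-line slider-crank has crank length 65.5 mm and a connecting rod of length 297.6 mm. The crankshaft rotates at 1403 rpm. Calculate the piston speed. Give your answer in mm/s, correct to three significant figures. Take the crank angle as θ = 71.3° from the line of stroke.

9770

ω = 2π·1403/60 = 146.9 rad/s
For an in-line slider-crank, x = r cosθ + √(L² − r² sin²θ), so v = −rω sinθ·[1 + r cosθ/√(L² − r² sin²θ)].
With r = 0.0655 m, L = 0.2976 m, θ = 71.3°: √(L² − r² sin²θ) = 0.29106 m.
v = −0.0655·146.9·0.94721·[1 + 0.0655·0.32061/0.29106] = -9.773 m/s.
|v| = 9.773 m/s = 9773 mm/s.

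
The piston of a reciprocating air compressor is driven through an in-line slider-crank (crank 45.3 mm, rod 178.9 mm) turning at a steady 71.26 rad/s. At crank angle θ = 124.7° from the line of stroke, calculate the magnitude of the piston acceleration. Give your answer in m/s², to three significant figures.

151

ω = 71.26 rad/s
x(θ) = r cosθ + √(L² − r² sin²θ); with ω constant, a = ω²·d²x/dθ².
d²x/dθ² = −r cosθ − r²(cos2θ)/√u − r⁴ sin²2θ/(4u^{3/2}),  u = L² − r² sin²θ = 0.0306182 m².
Substituting r = 0.0453 m, L = 0.1789 m, θ = 124.7°: d²x/dθ² = +0.029742 m.
a = ω²·d²x/dθ² = (71.26)²·(+0.029742) = +151.03 m/s²;  |a| = 151.03 m/s².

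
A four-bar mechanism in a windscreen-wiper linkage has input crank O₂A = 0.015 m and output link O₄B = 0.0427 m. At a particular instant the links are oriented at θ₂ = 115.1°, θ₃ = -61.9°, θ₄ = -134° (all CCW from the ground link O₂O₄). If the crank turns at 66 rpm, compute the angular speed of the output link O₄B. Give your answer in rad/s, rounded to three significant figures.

ω₂ = 6.912 rad/s (from 66 rpm).
Differentiating the loop-closure r₂e^{iθ₂}+r₃e^{iθ₃}=r₁+r₄e^{iθ₄} gives r₂ω₂e^{iθ₂}+r₃ω₃e^{iθ₃}=r₄ω₄e^{iθ₄}.
Eliminating the other unknown: ω₄ = r₂ω₂ sin(θ₂−θ₃) / [r₄ sin(θ₄−θ₃)].
Numerator sine = +0.05234; denominator sine = -0.95159.
Result = 0.015·6.912·(+0.05234) / (0.0427·(-0.95159)) = -0.13353 rad/s; magnitude 0.13353 rad/s.

0.134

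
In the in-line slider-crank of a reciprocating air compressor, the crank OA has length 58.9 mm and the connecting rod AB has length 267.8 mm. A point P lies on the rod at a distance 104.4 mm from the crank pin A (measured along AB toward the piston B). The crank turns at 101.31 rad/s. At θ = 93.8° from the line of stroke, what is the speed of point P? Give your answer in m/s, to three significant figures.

5.92

ω = 101.3 rad/s.  Crank-pin speed |V_A| = rω = 5.9672 m/s, perpendicular to OA.
Rod angle: sinφ = −(r/L) sinθ ⇒ φ = -12.677°; ω_rod = −rω cosθ/√(L²−r²sin²θ) = +1.5136 rad/s.
V_P = V_A + ω_rod × AP, with AP = 0.1044 m along the rod.
Components: V_Px = −rω sinθ − a·ω_rod·sinφ = -5.9194 m/s;  V_Py = rω cosθ + a·ω_rod·cosφ = -0.2413 m/s.
|V_P| = √(V_Px² + V_Py²) = 5.9243 m/s.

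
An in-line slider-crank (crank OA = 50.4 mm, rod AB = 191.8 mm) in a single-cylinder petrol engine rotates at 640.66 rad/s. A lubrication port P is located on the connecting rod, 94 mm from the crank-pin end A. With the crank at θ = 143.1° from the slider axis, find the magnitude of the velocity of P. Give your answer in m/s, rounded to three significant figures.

ω = 640.7 rad/s.  Crank-pin speed |V_A| = rω = 32.289 m/s, perpendicular to OA.
Rod angle: sinφ = −(r/L) sinθ ⇒ φ = -9.078°; ω_rod = −rω cosθ/√(L²−r²sin²θ) = +136.33 rad/s.
V_P = V_A + ω_rod × AP, with AP = 0.094 m along the rod.
Components: V_Px = −rω sinθ − a·ω_rod·sinφ = -17.365 m/s;  V_Py = rω cosθ + a·ω_rod·cosφ = -13.166 m/s.
|V_P| = √(V_Px² + V_Py²) = 21.792 m/s.

21.8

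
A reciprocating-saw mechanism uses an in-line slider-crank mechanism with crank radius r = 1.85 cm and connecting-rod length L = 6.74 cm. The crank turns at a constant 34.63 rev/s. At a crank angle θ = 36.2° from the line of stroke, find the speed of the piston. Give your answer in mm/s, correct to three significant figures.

2910

ω = 2π·34.6 = 217.6 rad/s
For an in-line slider-crank, x = r cosθ + √(L² − r² sin²θ), so v = −rω sinθ·[1 + r cosθ/√(L² − r² sin²θ)].
With r = 0.0185 m, L = 0.0674 m, θ = 36.2°: √(L² − r² sin²θ) = 0.066508 m.
v = −0.0185·217.6·0.59061·[1 + 0.0185·0.80696/0.066508] = -2.911 m/s.
|v| = 2.911 m/s = 2911 mm/s.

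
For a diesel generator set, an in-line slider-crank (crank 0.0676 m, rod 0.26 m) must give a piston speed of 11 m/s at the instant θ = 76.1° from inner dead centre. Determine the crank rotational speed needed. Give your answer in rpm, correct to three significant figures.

1500

For an in-line slider-crank, |v_piston| = rω|sinθ|·[1 + r cosθ/√(L² − r² sin²θ)].
With r = 0.0676 m, L = 0.26 m, θ = 76.1°: the bracketed kinematic factor |dx/dθ| = 0.069856 m.
ω = v/|dx/dθ| = 11/0.069856 = 157.47 rad/s.
N = 60ω/(2π) = 1503.7 rpm.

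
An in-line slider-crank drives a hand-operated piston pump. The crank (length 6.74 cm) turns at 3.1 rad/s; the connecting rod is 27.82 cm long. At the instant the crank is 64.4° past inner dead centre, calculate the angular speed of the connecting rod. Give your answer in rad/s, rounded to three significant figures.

ω = 3.1 rad/s
The rod makes angle φ with the slider axis where L sinφ = r sinθ; differentiating, L cosφ·φ̇ = r ω cosθ.
L cosφ = √(L² − r² sin²θ) = 0.27148 m.
|ω_rod| = r ω |cosθ| / √(L² − r² sin²θ) = 0.0674·3.1·0.43209/0.27148 = 0.33255 rad/s.

0.333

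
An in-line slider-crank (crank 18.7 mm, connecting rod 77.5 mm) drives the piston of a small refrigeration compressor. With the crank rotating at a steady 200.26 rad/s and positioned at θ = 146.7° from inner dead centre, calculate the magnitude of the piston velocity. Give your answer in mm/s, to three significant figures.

ω = 200.3 rad/s
For an in-line slider-crank, x = r cosθ + √(L² − r² sin²θ), so v = −rω sinθ·[1 + r cosθ/√(L² − r² sin²θ)].
With r = 0.0187 m, L = 0.0775 m, θ = 146.7°: √(L² − r² sin²θ) = 0.076817 m.
v = −0.0187·200.3·0.54902·[1 + 0.0187·-0.83581/0.076817] = -1.6377 m/s.
|v| = 1.6377 m/s = 1637.7 mm/s.

1640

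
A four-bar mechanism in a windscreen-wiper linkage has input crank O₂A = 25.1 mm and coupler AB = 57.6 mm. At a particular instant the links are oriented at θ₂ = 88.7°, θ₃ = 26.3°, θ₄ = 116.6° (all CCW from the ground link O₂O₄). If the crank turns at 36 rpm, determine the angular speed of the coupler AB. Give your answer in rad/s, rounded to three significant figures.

ω₂ = 3.77 rad/s (from 36 rpm).
Differentiating the loop-closure r₂e^{iθ₂}+r₃e^{iθ₃}=r₁+r₄e^{iθ₄} gives r₂ω₂e^{iθ₂}+r₃ω₃e^{iθ₃}=r₄ω₄e^{iθ₄}.
Eliminating the other unknown: ω₃ = r₂ω₂ sin(θ₄−θ₂) / [r₃ sin(θ₃−θ₄)].
Numerator sine = +0.46793; denominator sine = -0.99999.
Result = 0.0251·3.77·(+0.46793) / (0.0576·(-0.99999)) = -0.76872 rad/s; magnitude 0.76872 rad/s.

0.769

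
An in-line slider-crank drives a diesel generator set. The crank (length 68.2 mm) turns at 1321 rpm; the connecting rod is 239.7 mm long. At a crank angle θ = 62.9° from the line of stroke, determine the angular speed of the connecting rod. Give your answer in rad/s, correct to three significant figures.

ω = 138.3 rad/s (converted from 1321 rpm).
The rod makes angle φ with the slider axis where L sinφ = r sinθ; differentiating, L cosφ·φ̇ = r ω cosθ.
L cosφ = √(L² − r² sin²θ) = 0.23188 m.
|ω_rod| = r ω |cosθ| / √(L² − r² sin²θ) = 0.0682·138.3·0.45554/0.23188 = 18.534 rad/s.

18.5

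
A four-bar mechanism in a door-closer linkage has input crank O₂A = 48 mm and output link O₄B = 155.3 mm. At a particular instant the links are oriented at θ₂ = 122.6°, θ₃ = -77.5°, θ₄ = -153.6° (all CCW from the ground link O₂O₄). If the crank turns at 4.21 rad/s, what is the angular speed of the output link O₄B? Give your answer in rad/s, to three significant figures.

0.461

ω₂ = 4.21 rad/s
Differentiating the loop-closure r₂e^{iθ₂}+r₃e^{iθ₃}=r₁+r₄e^{iθ₄} gives r₂ω₂e^{iθ₂}+r₃ω₃e^{iθ₃}=r₄ω₄e^{iθ₄}.
Eliminating the other unknown: ω₄ = r₂ω₂ sin(θ₂−θ₃) / [r₄ sin(θ₄−θ₃)].
Numerator sine = -0.34366; denominator sine = -0.97072.
Result = 0.048·4.21·(-0.34366) / (0.1553·(-0.97072)) = +0.46067 rad/s; magnitude 0.46067 rad/s.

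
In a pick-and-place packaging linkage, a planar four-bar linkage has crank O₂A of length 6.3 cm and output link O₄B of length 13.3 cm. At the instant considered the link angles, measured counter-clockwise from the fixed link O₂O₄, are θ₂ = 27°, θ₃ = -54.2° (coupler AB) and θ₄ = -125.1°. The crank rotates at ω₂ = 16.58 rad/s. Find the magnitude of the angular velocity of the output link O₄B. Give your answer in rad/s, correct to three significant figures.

8.21

ω₂ = 16.58 rad/s
Differentiating the loop-closure r₂e^{iθ₂}+r₃e^{iθ₃}=r₁+r₄e^{iθ₄} gives r₂ω₂e^{iθ₂}+r₃ω₃e^{iθ₃}=r₄ω₄e^{iθ₄}.
Eliminating the other unknown: ω₄ = r₂ω₂ sin(θ₂−θ₃) / [r₄ sin(θ₄−θ₃)].
Numerator sine = +0.98823; denominator sine = -0.94495.
Result = 0.063·16.58·(+0.98823) / (0.133·(-0.94495)) = -8.2134 rad/s; magnitude 8.2134 rad/s.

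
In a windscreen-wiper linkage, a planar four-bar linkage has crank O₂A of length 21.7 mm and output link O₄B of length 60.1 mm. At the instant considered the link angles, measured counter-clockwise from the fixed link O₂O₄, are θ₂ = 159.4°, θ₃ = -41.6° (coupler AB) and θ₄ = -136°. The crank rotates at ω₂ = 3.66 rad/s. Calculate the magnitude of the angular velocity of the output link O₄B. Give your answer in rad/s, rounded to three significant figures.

0.475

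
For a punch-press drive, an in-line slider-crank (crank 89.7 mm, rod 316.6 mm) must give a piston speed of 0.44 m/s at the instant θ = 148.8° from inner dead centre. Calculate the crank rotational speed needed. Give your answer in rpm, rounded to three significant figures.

For an in-line slider-crank, |v_piston| = rω|sinθ|·[1 + r cosθ/√(L² − r² sin²θ)].
With r = 0.0897 m, L = 0.3166 m, θ = 148.8°: the bracketed kinematic factor |dx/dθ| = 0.035083 m.
ω = v/|dx/dθ| = 0.44/0.035083 = 12.542 rad/s.
N = 60ω/(2π) = 119.77 rpm.

120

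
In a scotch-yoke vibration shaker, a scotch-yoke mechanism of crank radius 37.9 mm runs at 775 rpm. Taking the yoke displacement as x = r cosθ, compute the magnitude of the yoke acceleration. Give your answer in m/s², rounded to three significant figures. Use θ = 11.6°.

ω = 81.16 rad/s (from 775 rpm).
x = r cosθ ⇒ ẍ = −rω² cosθ (ω constant).
|a| = rω²|cosθ| = 0.0379·(81.16)²·|cos 11.6°| = 244.53 m/s².

245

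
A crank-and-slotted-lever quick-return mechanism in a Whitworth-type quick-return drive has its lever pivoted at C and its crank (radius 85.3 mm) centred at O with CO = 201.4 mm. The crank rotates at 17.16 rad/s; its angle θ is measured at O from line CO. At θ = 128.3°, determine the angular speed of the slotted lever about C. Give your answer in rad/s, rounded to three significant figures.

2.18

ω = 17.16 rad/s
Crank pin A relative to C: A = (d + r cosθ, r sinθ); lever angle φ = atan2(r sinθ, d + r cosθ).
Differentiating tanφ: φ̇ = rω(d cosθ + r)/(d² + r² + 2dr cosθ).
d² + r² + 2dr cosθ = |CA|² = 0.0265432 m²;  d cosθ + r = -0.039523 m.
|ω_lever| = |0.0853·17.16·-0.039523| / 0.0265432 = 2.1796 rad/s.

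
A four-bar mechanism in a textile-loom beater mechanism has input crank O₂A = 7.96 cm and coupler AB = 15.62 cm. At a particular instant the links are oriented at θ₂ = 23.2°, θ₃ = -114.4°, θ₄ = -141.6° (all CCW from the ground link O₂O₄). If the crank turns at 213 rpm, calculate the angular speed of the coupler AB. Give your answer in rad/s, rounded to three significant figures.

6.52

ω₂ = 22.31 rad/s (from 213 rpm).
Differentiating the loop-closure r₂e^{iθ₂}+r₃e^{iθ₃}=r₁+r₄e^{iθ₄} gives r₂ω₂e^{iθ₂}+r₃ω₃e^{iθ₃}=r₄ω₄e^{iθ₄}.
Eliminating the other unknown: ω₃ = r₂ω₂ sin(θ₄−θ₂) / [r₃ sin(θ₃−θ₄)].
Numerator sine = -0.26219; denominator sine = +0.45710.
Result = 0.0796·22.31·(-0.26219) / (0.1562·(+0.45710)) = -6.52 rad/s; magnitude 6.52 rad/s.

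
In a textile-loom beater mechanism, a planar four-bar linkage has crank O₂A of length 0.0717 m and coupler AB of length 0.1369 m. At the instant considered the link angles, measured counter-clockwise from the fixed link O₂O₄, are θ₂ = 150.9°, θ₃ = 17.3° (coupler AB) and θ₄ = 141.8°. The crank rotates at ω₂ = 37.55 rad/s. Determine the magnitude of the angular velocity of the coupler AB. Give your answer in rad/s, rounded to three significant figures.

3.77

ω₂ = 37.55 rad/s
Differentiating the loop-closure r₂e^{iθ₂}+r₃e^{iθ₃}=r₁+r₄e^{iθ₄} gives r₂ω₂e^{iθ₂}+r₃ω₃e^{iθ₃}=r₄ω₄e^{iθ₄}.
Eliminating the other unknown: ω₃ = r₂ω₂ sin(θ₄−θ₂) / [r₃ sin(θ₃−θ₄)].
Numerator sine = -0.15816; denominator sine = -0.82413.
Result = 0.0717·37.55·(-0.15816) / (0.1369·(-0.82413)) = +3.7742 rad/s; magnitude 3.7742 rad/s.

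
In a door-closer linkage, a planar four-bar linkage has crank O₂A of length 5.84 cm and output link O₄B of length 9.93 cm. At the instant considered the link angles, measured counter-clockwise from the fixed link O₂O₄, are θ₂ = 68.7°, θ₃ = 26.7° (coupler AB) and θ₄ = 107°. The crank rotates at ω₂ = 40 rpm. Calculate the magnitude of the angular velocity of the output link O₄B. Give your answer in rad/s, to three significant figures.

1.67

ω₂ = 4.189 rad/s (from 40 rpm).
Differentiating the loop-closure r₂e^{iθ₂}+r₃e^{iθ₃}=r₁+r₄e^{iθ₄} gives r₂ω₂e^{iθ₂}+r₃ω₃e^{iθ₃}=r₄ω₄e^{iθ₄}.
Eliminating the other unknown: ω₄ = r₂ω₂ sin(θ₂−θ₃) / [r₄ sin(θ₄−θ₃)].
Numerator sine = +0.66913; denominator sine = +0.98570.
Result = 0.0584·4.189·(+0.66913) / (0.0993·(+0.98570)) = +1.6723 rad/s; magnitude 1.6723 rad/s.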